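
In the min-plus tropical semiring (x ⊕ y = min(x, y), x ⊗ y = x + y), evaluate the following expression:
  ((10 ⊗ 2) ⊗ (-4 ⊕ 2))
((10 ⊗ 2) ⊗ (-4 ⊕ 2)) = 8

Expand innermost to outermost. Recall ⊕ takes the minimum of its arguments and ⊗ takes their sum. Working out the expression ((10 ⊗ 2) ⊗ (-4 ⊕ 2)) gives 8.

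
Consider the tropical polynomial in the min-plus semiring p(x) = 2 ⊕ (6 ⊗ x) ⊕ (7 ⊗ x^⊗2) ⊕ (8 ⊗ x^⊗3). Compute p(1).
p(1) = 2

A tropical monomial a ⊗ x^⊗i evaluates to a + i · x. Evaluating each term at x = 1:
  Term 0 contributes 2 + 0 · 1 = 2
  Term 1 contributes 6 + 1 · 1 = 7
  Term 2 contributes 7 + 2 · 1 = 9
  Term 3 contributes 8 + 3 · 1 = 11
p(1) = ⊕ of these = min[2, 7, 9, 11] = 2.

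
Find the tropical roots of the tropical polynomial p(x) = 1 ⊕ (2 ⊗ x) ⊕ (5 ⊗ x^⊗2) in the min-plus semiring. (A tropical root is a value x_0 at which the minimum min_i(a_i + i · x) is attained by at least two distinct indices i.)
Roots: {-3, -1}

Each tropical root is a break point of the lower envelope of the lines y = a_i + i · x (there are 3 lines, with slopes 0, 1, ..., 2). Only the lines that attain the minimum somewhere contribute to roots; other lines are dominated. Here the surviving (envelope) indices are i = 2, i = 1, i = 0.
Intersections between consecutive envelope lines give the roots: for adjacent envelope indices i < j the intersection is x = (a_i − a_j) / (j − i). Reading off the sorted break points: {-3, -1}.
Verification: at each break x_0, at least two indices attain the minimum of min_i(a_i + i · x_0).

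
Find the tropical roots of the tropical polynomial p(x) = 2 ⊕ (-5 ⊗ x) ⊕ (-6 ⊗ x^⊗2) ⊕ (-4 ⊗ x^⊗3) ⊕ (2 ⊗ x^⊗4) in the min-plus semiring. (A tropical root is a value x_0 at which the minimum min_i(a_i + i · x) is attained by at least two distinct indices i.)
Roots: {-6, -2, 1, 7}

Each tropical root is a break point of the lower envelope of the lines y = a_i + i · x (there are 5 lines, with slopes 0, 1, ..., 4). Only the lines that attain the minimum somewhere contribute to roots; other lines are dominated. Here the surviving (envelope) indices are i = 4, i = 3, i = 2, i = 1, i = 0.
Intersections between consecutive envelope lines give the roots: for adjacent envelope indices i < j the intersection is x = (a_i − a_j) / (j − i). Reading off the sorted break points: {-6, -2, 1, 7}.
Verification: at each break x_0, at least two indices attain the minimum of min_i(a_i + i · x_0).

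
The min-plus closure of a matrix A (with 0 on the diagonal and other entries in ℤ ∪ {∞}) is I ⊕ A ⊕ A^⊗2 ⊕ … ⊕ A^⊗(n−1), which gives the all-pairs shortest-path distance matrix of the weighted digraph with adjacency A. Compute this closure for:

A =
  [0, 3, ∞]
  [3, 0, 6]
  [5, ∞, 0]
Closure =
  [0, 3, 9]
  [3, 0, 6]
  [5, 8, 0]

This is the Floyd-Warshall all-pairs shortest-path computation. For each intermediate vertex k = 0, 1, …, 2, update dist[i][j] ← min(dist[i][j], dist[i][k] + dist[k][j]). The final matrix gives, for each (i, j), the minimum total weight of any directed path from i to j (possibly empty when i = j).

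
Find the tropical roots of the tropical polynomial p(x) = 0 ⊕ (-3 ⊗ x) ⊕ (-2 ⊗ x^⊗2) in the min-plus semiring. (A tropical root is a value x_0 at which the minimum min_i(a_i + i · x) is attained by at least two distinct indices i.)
Roots: {-1, 3}

Each tropical root is a break point of the lower envelope of the lines y = a_i + i · x (there are 3 lines, with slopes 0, 1, ..., 2). Only the lines that attain the minimum somewhere contribute to roots; other lines are dominated. Here the surviving (envelope) indices are i = 2, i = 1, i = 0.
Intersections between consecutive envelope lines give the roots: for adjacent envelope indices i < j the intersection is x = (a_i − a_j) / (j − i). Reading off the sorted break points: {-1, 3}.
Verification: at each break x_0, at least two indices attain the minimum of min_i(a_i + i · x_0).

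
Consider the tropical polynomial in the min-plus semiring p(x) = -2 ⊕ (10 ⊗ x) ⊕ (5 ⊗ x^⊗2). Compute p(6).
p(6) = -2

A tropical monomial a ⊗ x^⊗i evaluates to a + i · x. Evaluating each term at x = 6:
  Term 0 contributes -2 + 0 · 6 = -2
  Term 1 contributes 10 + 1 · 6 = 16
  Term 2 contributes 5 + 2 · 6 = 17
p(6) = ⊕ of these = min[-2, 16, 17] = -2.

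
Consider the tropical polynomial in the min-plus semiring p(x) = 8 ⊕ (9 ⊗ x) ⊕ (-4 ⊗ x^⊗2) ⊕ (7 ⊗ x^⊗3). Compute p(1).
p(1) = -2

A tropical monomial a ⊗ x^⊗i evaluates to a + i · x. Evaluating each term at x = 1:
  Term 0 contributes 8 + 0 · 1 = 8
  Term 1 contributes 9 + 1 · 1 = 10
  Term 2 contributes -4 + 2 · 1 = -2
  Term 3 contributes 7 + 3 · 1 = 10
p(1) = ⊕ of these = min[8, 10, -2, 10] = -2.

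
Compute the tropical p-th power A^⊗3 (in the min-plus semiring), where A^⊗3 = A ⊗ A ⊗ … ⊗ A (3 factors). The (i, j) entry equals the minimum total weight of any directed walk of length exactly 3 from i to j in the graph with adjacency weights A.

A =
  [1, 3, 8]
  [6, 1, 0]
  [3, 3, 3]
A^⊗3 =
  [3, 5, 4]
  [4, 3, 2]
  [5, 5, 4]

Each entry (A^⊗3)_ij equals the minimum over all length-3 walks i = v_0 → v_1 → … → v_3 = j of Σ_t A[v_t][v_{t+1}]. For example, for (i, j) = (0, 2) we minimise over 9 possible intermediate vertex sequences; the minimum is 4, attained along the walk 0 → 0 → 1 → 2.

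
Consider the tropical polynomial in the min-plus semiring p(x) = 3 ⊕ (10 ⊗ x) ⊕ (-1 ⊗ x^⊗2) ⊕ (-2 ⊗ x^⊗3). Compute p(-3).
p(-3) = -11

A tropical monomial a ⊗ x^⊗i evaluates to a + i · x. Evaluating each term at x = -3:
  Term 0 contributes 3 + 0 · -3 = 3
  Term 1 contributes 10 + 1 · -3 = 7
  Term 2 contributes -1 + 2 · -3 = -7
  Term 3 contributes -2 + 3 · -3 = -11
p(-3) = ⊕ of these = min[3, 7, -7, -11] = -11.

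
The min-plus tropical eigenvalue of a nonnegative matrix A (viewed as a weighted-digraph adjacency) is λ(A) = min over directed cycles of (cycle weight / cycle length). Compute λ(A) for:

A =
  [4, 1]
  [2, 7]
λ(A) = 3/2

Enumerate directed cycles and compute their means (weight / length). Sample:
  cycle 0 → 0: weight = 4, length = 1, mean = 4/1 ≈ 4.000
  cycle 1 → 1: weight = 7, length = 1, mean = 7/1 ≈ 7.000
  cycle 0 → 1 → 0: weight = 3, length = 2, mean = 3/2 ≈ 1.500
  cycle 1 → 0 → 1: weight = 3, length = 2, mean = 3/2 ≈ 1.500
Minimum mean = 1.500, attained e.g. along the cycle 0 → 1 → 0 with weight 3 and length 2. So λ(A) = 3/2 = 3/2.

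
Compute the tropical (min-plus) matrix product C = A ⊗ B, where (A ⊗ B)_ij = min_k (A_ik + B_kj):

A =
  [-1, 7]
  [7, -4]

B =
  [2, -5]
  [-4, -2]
A ⊗ B =
  [1, -6]
  [-8, -6]

Apply the min-plus product entry-by-entry:
  C[0][0] = min over k of (A[0][0] + B[0][0] = -1 + 2 = 1, A[0][1] + B[1][0] = 7 + -4 = 3) = 1 (attained at k = 0)
  C[0][1] = min over k of (A[0][0] + B[0][1] = -1 + -5 = -6, A[0][1] + B[1][1] = 7 + -2 = 5) = -6 (attained at k = 0)
  C[1][0] = min over k of (A[1][0] + B[0][0] = 7 + 2 = 9, A[1][1] + B[1][0] = -4 + -4 = -8) = -8 (attained at k = 1)
  C[1][1] = min over k of (A[1][0] + B[0][1] = 7 + -5 = 2, A[1][1] + B[1][1] = -4 + -2 = -6) = -6 (attained at k = 1)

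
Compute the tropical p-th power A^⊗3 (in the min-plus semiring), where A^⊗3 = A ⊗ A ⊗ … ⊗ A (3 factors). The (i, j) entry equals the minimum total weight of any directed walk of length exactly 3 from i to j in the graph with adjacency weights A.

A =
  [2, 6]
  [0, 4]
A^⊗3 =
  [6, 10]
  [4, 8]

Each entry (A^⊗3)_ij equals the minimum over all length-3 walks i = v_0 → v_1 → … → v_3 = j of Σ_t A[v_t][v_{t+1}]. For example, for (i, j) = (0, 1) we minimise over 4 possible intermediate vertex sequences; the minimum is 10, attained along the walk 0 → 0 → 0 → 1.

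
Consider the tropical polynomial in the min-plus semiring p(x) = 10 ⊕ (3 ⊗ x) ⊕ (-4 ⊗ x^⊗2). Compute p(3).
p(3) = 2

A tropical monomial a ⊗ x^⊗i evaluates to a + i · x. Evaluating each term at x = 3:
  Term 0 contributes 10 + 0 · 3 = 10
  Term 1 contributes 3 + 1 · 3 = 6
  Term 2 contributes -4 + 2 · 3 = 2
p(3) = ⊕ of these = min[10, 6, 2] = 2.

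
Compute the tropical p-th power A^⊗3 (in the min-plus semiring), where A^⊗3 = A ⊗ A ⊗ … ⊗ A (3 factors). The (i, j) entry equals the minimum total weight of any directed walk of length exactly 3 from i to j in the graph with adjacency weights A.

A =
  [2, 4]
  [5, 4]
A^⊗3 =
  [6, 8]
  [9, 11]

Each entry (A^⊗3)_ij equals the minimum over all length-3 walks i = v_0 → v_1 → … → v_3 = j of Σ_t A[v_t][v_{t+1}]. For example, for (i, j) = (0, 1) we minimise over 4 possible intermediate vertex sequences; the minimum is 8, attained along the walk 0 → 0 → 0 → 1.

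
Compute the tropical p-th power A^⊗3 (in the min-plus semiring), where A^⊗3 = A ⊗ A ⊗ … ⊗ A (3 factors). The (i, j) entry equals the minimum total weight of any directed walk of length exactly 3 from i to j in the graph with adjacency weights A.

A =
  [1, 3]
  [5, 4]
A^⊗3 =
  [3, 5]
  [7, 9]

Each entry (A^⊗3)_ij equals the minimum over all length-3 walks i = v_0 → v_1 → … → v_3 = j of Σ_t A[v_t][v_{t+1}]. For example, for (i, j) = (0, 1) we minimise over 4 possible intermediate vertex sequences; the minimum is 5, attained along the walk 0 → 0 → 0 → 1.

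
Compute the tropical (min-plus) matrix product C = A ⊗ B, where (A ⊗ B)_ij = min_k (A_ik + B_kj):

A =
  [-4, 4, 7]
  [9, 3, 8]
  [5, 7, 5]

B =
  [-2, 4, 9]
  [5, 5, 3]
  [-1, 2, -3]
A ⊗ B =
  [-6, 0, 4]
  [7, 8, 5]
  [3, 7, 2]

Apply the min-plus product entry-by-entry:
  C[0][0] = min over k of (A[0][0] + B[0][0] = -4 + -2 = -6, A[0][1] + B[1][0] = 4 + 5 = 9, A[0][2] + B[2][0] = 7 + -1 = 6) = -6 (attained at k = 0)
  C[0][1] = min over k of (A[0][0] + B[0][1] = -4 + 4 = 0, A[0][1] + B[1][1] = 4 + 5 = 9, A[0][2] + B[2][1] = 7 + 2 = 9) = 0 (attained at k = 0)
  C[0][2] = min over k of (A[0][0] + B[0][2] = -4 + 9 = 5, A[0][1] + B[1][2] = 4 + 3 = 7, A[0][2] + B[2][2] = 7 + -3 = 4) = 4 (attained at k = 2)
  C[1][0] = min over k of (A[1][0] + B[0][0] = 9 + -2 = 7, A[1][1] + B[1][0] = 3 + 5 = 8, A[1][2] + B[2][0] = 8 + -1 = 7) = 7 (attained at k = 0)
  C[1][1] = min over k of (A[1][0] + B[0][1] = 9 + 4 = 13, A[1][1] + B[1][1] = 3 + 5 = 8, A[1][2] + B[2][1] = 8 + 2 = 10) = 8 (attained at k = 1)
  C[1][2] = min over k of (A[1][0] + B[0][2] = 9 + 9 = 18, A[1][1] + B[1][2] = 3 + 3 = 6, A[1][2] + B[2][2] = 8 + -3 = 5) = 5 (attained at k = 2)
  C[2][0] = min over k of (A[2][0] + B[0][0] = 5 + -2 = 3, A[2][1] + B[1][0] = 7 + 5 = 12, A[2][2] + B[2][0] = 5 + -1 = 4) = 3 (attained at k = 0)
  C[2][1] = min over k of (A[2][0] + B[0][1] = 5 + 4 = 9, A[2][1] + B[1][1] = 7 + 5 = 12, A[2][2] + B[2][1] = 5 + 2 = 7) = 7 (attained at k = 2)
  C[2][2] = min over k of (A[2][0] + B[0][2] = 5 + 9 = 14, A[2][1] + B[1][2] = 7 + 3 = 10, A[2][2] + B[2][2] = 5 + -3 = 2) = 2 (attained at k = 2)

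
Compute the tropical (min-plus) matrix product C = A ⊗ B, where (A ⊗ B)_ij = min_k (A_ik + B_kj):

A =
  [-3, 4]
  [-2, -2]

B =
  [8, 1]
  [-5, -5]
A ⊗ B =
  [-1, -2]
  [-7, -7]

Apply the min-plus product entry-by-entry:
  C[0][0] = min over k of (A[0][0] + B[0][0] = -3 + 8 = 5, A[0][1] + B[1][0] = 4 + -5 = -1) = -1 (attained at k = 1)
  C[0][1] = min over k of (A[0][0] + B[0][1] = -3 + 1 = -2, A[0][1] + B[1][1] = 4 + -5 = -1) = -2 (attained at k = 0)
  C[1][0] = min over k of (A[1][0] + B[0][0] = -2 + 8 = 6, A[1][1] + B[1][0] = -2 + -5 = -7) = -7 (attained at k = 1)
  C[1][1] = min over k of (A[1][0] + B[0][1] = -2 + 1 = -1, A[1][1] + B[1][1] = -2 + -5 = -7) = -7 (attained at k = 1)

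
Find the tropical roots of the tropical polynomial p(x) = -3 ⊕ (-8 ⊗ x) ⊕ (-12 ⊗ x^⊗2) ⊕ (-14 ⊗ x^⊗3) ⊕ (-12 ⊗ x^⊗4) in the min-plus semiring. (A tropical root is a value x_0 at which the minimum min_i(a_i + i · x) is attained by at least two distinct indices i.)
Roots: {-2, 2, 4, 5}

Each tropical root is a break point of the lower envelope of the lines y = a_i + i · x (there are 5 lines, with slopes 0, 1, ..., 4). Only the lines that attain the minimum somewhere contribute to roots; other lines are dominated. Here the surviving (envelope) indices are i = 4, i = 3, i = 2, i = 1, i = 0.
Intersections between consecutive envelope lines give the roots: for adjacent envelope indices i < j the intersection is x = (a_i − a_j) / (j − i). Reading off the sorted break points: {-2, 2, 4, 5}.
Verification: at each break x_0, at least two indices attain the minimum of min_i(a_i + i · x_0).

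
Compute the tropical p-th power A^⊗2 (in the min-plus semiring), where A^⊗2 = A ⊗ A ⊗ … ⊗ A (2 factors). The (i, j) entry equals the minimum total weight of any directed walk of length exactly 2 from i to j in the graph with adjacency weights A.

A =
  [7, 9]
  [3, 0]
A^⊗2 =
  [12, 9]
  [3, 0]

Each entry (A^⊗2)_ij equals the minimum over all length-2 walks i = v_0 → v_1 → … → v_2 = j of Σ_t A[v_t][v_{t+1}]. For example, for (i, j) = (0, 1) we minimise over 2 possible intermediate vertex sequences; the minimum is 9, attained along the walk 0 → 1 → 1.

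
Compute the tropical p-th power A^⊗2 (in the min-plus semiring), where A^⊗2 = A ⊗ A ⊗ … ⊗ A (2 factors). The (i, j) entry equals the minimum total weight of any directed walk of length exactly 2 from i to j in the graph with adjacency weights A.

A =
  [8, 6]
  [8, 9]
A^⊗2 =
  [14, 14]
  [16, 14]

Each entry (A^⊗2)_ij equals the minimum over all length-2 walks i = v_0 → v_1 → … → v_2 = j of Σ_t A[v_t][v_{t+1}]. For example, for (i, j) = (0, 1) we minimise over 2 possible intermediate vertex sequences; the minimum is 14, attained along the walk 0 → 0 → 1.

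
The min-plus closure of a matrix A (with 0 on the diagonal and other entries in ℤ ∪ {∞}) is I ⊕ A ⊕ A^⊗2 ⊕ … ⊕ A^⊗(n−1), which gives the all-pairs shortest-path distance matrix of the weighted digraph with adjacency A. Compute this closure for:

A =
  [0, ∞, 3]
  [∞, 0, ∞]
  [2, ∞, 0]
Closure =
  [0, ∞, 3]
  [∞, 0, ∞]
  [2, ∞, 0]

This is the Floyd-Warshall all-pairs shortest-path computation. For each intermediate vertex k = 0, 1, …, 2, update dist[i][j] ← min(dist[i][j], dist[i][k] + dist[k][j]). The final matrix gives, for each (i, j), the minimum total weight of any directed path from i to j (possibly empty when i = j).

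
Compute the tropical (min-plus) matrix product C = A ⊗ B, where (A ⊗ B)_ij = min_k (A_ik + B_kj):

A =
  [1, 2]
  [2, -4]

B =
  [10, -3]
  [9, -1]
A ⊗ B =
  [11, -2]
  [5, -5]

Apply the min-plus product entry-by-entry:
  C[0][0] = min over k of (A[0][0] + B[0][0] = 1 + 10 = 11, A[0][1] + B[1][0] = 2 + 9 = 11) = 11 (attained at k = 0)
  C[0][1] = min over k of (A[0][0] + B[0][1] = 1 + -3 = -2, A[0][1] + B[1][1] = 2 + -1 = 1) = -2 (attained at k = 0)
  C[1][0] = min over k of (A[1][0] + B[0][0] = 2 + 10 = 12, A[1][1] + B[1][0] = -4 + 9 = 5) = 5 (attained at k = 1)
  C[1][1] = min over k of (A[1][0] + B[0][1] = 2 + -3 = -1, A[1][1] + B[1][1] = -4 + -1 = -5) = -5 (attained at k = 1)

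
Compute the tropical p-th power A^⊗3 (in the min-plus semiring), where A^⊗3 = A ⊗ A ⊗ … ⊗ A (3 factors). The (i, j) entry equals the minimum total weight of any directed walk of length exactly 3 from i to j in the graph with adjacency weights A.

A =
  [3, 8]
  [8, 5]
A^⊗3 =
  [9, 14]
  [14, 15]

Each entry (A^⊗3)_ij equals the minimum over all length-3 walks i = v_0 → v_1 → … → v_3 = j of Σ_t A[v_t][v_{t+1}]. For example, for (i, j) = (0, 1) we minimise over 4 possible intermediate vertex sequences; the minimum is 14, attained along the walk 0 → 0 → 0 → 1.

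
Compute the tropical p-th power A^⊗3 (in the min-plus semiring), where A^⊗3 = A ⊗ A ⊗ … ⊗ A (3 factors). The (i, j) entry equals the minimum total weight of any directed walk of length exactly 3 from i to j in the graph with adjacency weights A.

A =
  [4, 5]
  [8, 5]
A^⊗3 =
  [12, 13]
  [16, 15]

Each entry (A^⊗3)_ij equals the minimum over all length-3 walks i = v_0 → v_1 → … → v_3 = j of Σ_t A[v_t][v_{t+1}]. For example, for (i, j) = (0, 1) we minimise over 4 possible intermediate vertex sequences; the minimum is 13, attained along the walk 0 → 0 → 0 → 1.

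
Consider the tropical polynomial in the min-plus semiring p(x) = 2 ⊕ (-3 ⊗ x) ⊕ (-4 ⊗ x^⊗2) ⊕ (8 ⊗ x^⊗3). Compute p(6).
p(6) = 2

A tropical monomial a ⊗ x^⊗i evaluates to a + i · x. Evaluating each term at x = 6:
  Term 0 contributes 2 + 0 · 6 = 2
  Term 1 contributes -3 + 1 · 6 = 3
  Term 2 contributes -4 + 2 · 6 = 8
  Term 3 contributes 8 + 3 · 6 = 26
p(6) = ⊕ of these = min[2, 3, 8, 26] = 2.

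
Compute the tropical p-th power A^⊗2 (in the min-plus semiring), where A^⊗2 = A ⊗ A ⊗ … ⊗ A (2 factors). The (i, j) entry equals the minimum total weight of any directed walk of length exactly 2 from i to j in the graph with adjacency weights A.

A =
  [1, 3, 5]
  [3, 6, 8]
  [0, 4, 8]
A^⊗2 =
  [2, 4, 6]
  [4, 6, 8]
  [1, 3, 5]

Each entry (A^⊗2)_ij equals the minimum over all length-2 walks i = v_0 → v_1 → … → v_2 = j of Σ_t A[v_t][v_{t+1}]. For example, for (i, j) = (0, 2) we minimise over 3 possible intermediate vertex sequences; the minimum is 6, attained along the walk 0 → 0 → 2.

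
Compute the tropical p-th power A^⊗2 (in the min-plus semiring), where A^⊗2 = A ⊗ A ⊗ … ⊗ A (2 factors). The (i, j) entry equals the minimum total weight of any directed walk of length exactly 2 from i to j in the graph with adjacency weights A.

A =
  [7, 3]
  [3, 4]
A^⊗2 =
  [6, 7]
  [7, 6]

Each entry (A^⊗2)_ij equals the minimum over all length-2 walks i = v_0 → v_1 → … → v_2 = j of Σ_t A[v_t][v_{t+1}]. For example, for (i, j) = (0, 1) we minimise over 2 possible intermediate vertex sequences; the minimum is 7, attained along the walk 0 → 1 → 1.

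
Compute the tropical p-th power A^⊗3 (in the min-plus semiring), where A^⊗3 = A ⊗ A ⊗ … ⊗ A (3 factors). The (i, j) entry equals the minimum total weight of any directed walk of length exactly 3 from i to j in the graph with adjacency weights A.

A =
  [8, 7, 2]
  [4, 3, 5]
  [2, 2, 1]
A^⊗3 =
  [5, 5, 4]
  [8, 8, 7]
  [4, 4, 3]

Each entry (A^⊗3)_ij equals the minimum over all length-3 walks i = v_0 → v_1 → … → v_3 = j of Σ_t A[v_t][v_{t+1}]. For example, for (i, j) = (0, 2) we minimise over 9 possible intermediate vertex sequences; the minimum is 4, attained along the walk 0 → 2 → 2 → 2.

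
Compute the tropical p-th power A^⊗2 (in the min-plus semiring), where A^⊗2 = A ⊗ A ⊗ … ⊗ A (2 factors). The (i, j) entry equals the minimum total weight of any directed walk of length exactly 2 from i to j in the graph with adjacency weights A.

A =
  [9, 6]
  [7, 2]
A^⊗2 =
  [13, 8]
  [9, 4]

Each entry (A^⊗2)_ij equals the minimum over all length-2 walks i = v_0 → v_1 → … → v_2 = j of Σ_t A[v_t][v_{t+1}]. For example, for (i, j) = (0, 1) we minimise over 2 possible intermediate vertex sequences; the minimum is 8, attained along the walk 0 → 1 → 1.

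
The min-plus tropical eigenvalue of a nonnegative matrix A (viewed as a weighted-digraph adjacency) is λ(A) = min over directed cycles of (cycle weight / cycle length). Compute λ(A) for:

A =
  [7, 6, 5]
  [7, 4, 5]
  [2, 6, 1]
λ(A) = 1

Enumerate directed cycles and compute their means (weight / length). Sample:
  cycle 0 → 0: weight = 7, length = 1, mean = 7/1 ≈ 7.000
  cycle 1 → 1: weight = 4, length = 1, mean = 4/1 ≈ 4.000
  cycle 2 → 2: weight = 1, length = 1, mean = 1/1 ≈ 1.000
  cycle 0 → 1 → 0: weight = 13, length = 2, mean = 13/2 ≈ 6.500
  cycle 0 → 2 → 0: weight = 7, length = 2, mean = 7/2 ≈ 3.500
  cycle 1 → 0 → 1: weight = 13, length = 2, mean = 13/2 ≈ 6.500
Minimum mean = 1.000, attained e.g. along the cycle 2 → 2 with weight 1 and length 1. So λ(A) = 1/1 = 1.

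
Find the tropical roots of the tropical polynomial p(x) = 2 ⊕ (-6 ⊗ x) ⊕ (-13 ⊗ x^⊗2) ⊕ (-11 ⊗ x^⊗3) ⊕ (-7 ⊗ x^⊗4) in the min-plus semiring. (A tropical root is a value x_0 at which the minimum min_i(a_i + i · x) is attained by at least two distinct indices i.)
Roots: {-4, -2, 7, 8}

Each tropical root is a break point of the lower envelope of the lines y = a_i + i · x (there are 5 lines, with slopes 0, 1, ..., 4). Only the lines that attain the minimum somewhere contribute to roots; other lines are dominated. Here the surviving (envelope) indices are i = 4, i = 3, i = 2, i = 1, i = 0.
Intersections between consecutive envelope lines give the roots: for adjacent envelope indices i < j the intersection is x = (a_i − a_j) / (j − i). Reading off the sorted break points: {-4, -2, 7, 8}.
Verification: at each break x_0, at least two indices attain the minimum of min_i(a_i + i · x_0).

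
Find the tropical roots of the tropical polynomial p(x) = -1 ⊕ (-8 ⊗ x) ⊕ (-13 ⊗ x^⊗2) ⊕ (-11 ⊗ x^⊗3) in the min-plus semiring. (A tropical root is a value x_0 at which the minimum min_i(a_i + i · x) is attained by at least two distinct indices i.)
Roots: {-2, 5, 7}

Each tropical root is a break point of the lower envelope of the lines y = a_i + i · x (there are 4 lines, with slopes 0, 1, ..., 3). Only the lines that attain the minimum somewhere contribute to roots; other lines are dominated. Here the surviving (envelope) indices are i = 3, i = 2, i = 1, i = 0.
Intersections between consecutive envelope lines give the roots: for adjacent envelope indices i < j the intersection is x = (a_i − a_j) / (j − i). Reading off the sorted break points: {-2, 5, 7}.
Verification: at each break x_0, at least two indices attain the minimum of min_i(a_i + i · x_0).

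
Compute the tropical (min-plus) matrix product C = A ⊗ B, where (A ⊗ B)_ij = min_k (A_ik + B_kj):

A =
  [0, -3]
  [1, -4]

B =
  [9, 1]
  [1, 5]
A ⊗ B =
  [-2, 1]
  [-3, 1]

Apply the min-plus product entry-by-entry:
  C[0][0] = min over k of (A[0][0] + B[0][0] = 0 + 9 = 9, A[0][1] + B[1][0] = -3 + 1 = -2) = -2 (attained at k = 1)
  C[0][1] = min over k of (A[0][0] + B[0][1] = 0 + 1 = 1, A[0][1] + B[1][1] = -3 + 5 = 2) = 1 (attained at k = 0)
  C[1][0] = min over k of (A[1][0] + B[0][0] = 1 + 9 = 10, A[1][1] + B[1][0] = -4 + 1 = -3) = -3 (attained at k = 1)
  C[1][1] = min over k of (A[1][0] + B[0][1] = 1 + 1 = 2, A[1][1] + B[1][1] = -4 + 5 = 1) = 1 (attained at k = 1)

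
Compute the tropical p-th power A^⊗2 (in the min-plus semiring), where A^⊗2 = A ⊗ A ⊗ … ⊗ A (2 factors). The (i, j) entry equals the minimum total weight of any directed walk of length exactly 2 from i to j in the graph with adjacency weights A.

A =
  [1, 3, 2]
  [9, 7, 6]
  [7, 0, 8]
A^⊗2 =
  [2, 2, 3]
  [10, 6, 11]
  [8, 7, 6]

Each entry (A^⊗2)_ij equals the minimum over all length-2 walks i = v_0 → v_1 → … → v_2 = j of Σ_t A[v_t][v_{t+1}]. For example, for (i, j) = (0, 2) we minimise over 3 possible intermediate vertex sequences; the minimum is 3, attained along the walk 0 → 0 → 2.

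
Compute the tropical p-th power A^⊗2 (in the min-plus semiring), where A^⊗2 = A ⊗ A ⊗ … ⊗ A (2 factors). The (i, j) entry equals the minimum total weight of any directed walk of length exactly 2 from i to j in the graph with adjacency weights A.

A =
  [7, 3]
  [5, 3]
A^⊗2 =
  [8, 6]
  [8, 6]

Each entry (A^⊗2)_ij equals the minimum over all length-2 walks i = v_0 → v_1 → … → v_2 = j of Σ_t A[v_t][v_{t+1}]. For example, for (i, j) = (0, 1) we minimise over 2 possible intermediate vertex sequences; the minimum is 6, attained along the walk 0 → 1 → 1.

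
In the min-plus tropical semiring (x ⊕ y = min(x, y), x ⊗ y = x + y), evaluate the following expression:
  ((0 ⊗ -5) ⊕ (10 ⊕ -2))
((0 ⊗ -5) ⊕ (10 ⊕ -2)) = -5

Expand innermost to outermost. Recall ⊕ takes the minimum of its arguments and ⊗ takes their sum. Working out the expression ((0 ⊗ -5) ⊕ (10 ⊕ -2)) gives -5.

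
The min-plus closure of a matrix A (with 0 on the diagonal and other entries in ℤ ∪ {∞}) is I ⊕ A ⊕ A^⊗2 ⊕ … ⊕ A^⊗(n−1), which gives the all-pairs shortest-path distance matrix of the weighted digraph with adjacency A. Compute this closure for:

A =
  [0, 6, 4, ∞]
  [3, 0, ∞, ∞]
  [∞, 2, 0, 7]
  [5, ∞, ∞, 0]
Closure =
  [0, 6, 4, 11]
  [3, 0, 7, 14]
  [5, 2, 0, 7]
  [5, 11, 9, 0]

This is the Floyd-Warshall all-pairs shortest-path computation. For each intermediate vertex k = 0, 1, …, 3, update dist[i][j] ← min(dist[i][j], dist[i][k] + dist[k][j]). The final matrix gives, for each (i, j), the minimum total weight of any directed path from i to j (possibly empty when i = j).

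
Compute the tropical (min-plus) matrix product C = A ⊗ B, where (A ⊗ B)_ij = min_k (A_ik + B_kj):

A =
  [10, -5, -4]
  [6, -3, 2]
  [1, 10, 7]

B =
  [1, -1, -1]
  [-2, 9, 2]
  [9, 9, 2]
A ⊗ B =
  [-7, 4, -3]
  [-5, 5, -1]
  [2, 0, 0]

Apply the min-plus product entry-by-entry:
  C[0][0] = min over k of (A[0][0] + B[0][0] = 10 + 1 = 11, A[0][1] + B[1][0] = -5 + -2 = -7, A[0][2] + B[2][0] = -4 + 9 = 5) = -7 (attained at k = 1)
  C[0][1] = min over k of (A[0][0] + B[0][1] = 10 + -1 = 9, A[0][1] + B[1][1] = -5 + 9 = 4, A[0][2] + B[2][1] = -4 + 9 = 5) = 4 (attained at k = 1)
  C[0][2] = min over k of (A[0][0] + B[0][2] = 10 + -1 = 9, A[0][1] + B[1][2] = -5 + 2 = -3, A[0][2] + B[2][2] = -4 + 2 = -2) = -3 (attained at k = 1)
  C[1][0] = min over k of (A[1][0] + B[0][0] = 6 + 1 = 7, A[1][1] + B[1][0] = -3 + -2 = -5, A[1][2] + B[2][0] = 2 + 9 = 11) = -5 (attained at k = 1)
  C[1][1] = min over k of (A[1][0] + B[0][1] = 6 + -1 = 5, A[1][1] + B[1][1] = -3 + 9 = 6, A[1][2] + B[2][1] = 2 + 9 = 11) = 5 (attained at k = 0)
  C[1][2] = min over k of (A[1][0] + B[0][2] = 6 + -1 = 5, A[1][1] + B[1][2] = -3 + 2 = -1, A[1][2] + B[2][2] = 2 + 2 = 4) = -1 (attained at k = 1)
  C[2][0] = min over k of (A[2][0] + B[0][0] = 1 + 1 = 2, A[2][1] + B[1][0] = 10 + -2 = 8, A[2][2] + B[2][0] = 7 + 9 = 16) = 2 (attained at k = 0)
  C[2][1] = min over k of (A[2][0] + B[0][1] = 1 + -1 = 0, A[2][1] + B[1][1] = 10 + 9 = 19, A[2][2] + B[2][1] = 7 + 9 = 16) = 0 (attained at k = 0)
  C[2][2] = min over k of (A[2][0] + B[0][2] = 1 + -1 = 0, A[2][1] + B[1][2] = 10 + 2 = 12, A[2][2] + B[2][2] = 7 + 2 = 9) = 0 (attained at k = 0)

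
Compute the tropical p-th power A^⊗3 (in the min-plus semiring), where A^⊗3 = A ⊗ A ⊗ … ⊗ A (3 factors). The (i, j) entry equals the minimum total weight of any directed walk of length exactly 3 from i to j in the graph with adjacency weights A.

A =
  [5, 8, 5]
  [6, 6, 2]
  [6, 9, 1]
A^⊗3 =
  [12, 15, 7]
  [9, 12, 4]
  [8, 11, 3]

Each entry (A^⊗3)_ij equals the minimum over all length-3 walks i = v_0 → v_1 → … → v_3 = j of Σ_t A[v_t][v_{t+1}]. For example, for (i, j) = (0, 2) we minimise over 9 possible intermediate vertex sequences; the minimum is 7, attained along the walk 0 → 2 → 2 → 2.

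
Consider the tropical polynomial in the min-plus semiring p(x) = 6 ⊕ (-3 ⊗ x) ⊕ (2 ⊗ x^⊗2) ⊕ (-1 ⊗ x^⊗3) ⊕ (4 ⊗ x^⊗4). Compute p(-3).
p(-3) = -10

A tropical monomial a ⊗ x^⊗i evaluates to a + i · x. Evaluating each term at x = -3:
  Term 0 contributes 6 + 0 · -3 = 6
  Term 1 contributes -3 + 1 · -3 = -6
  Term 2 contributes 2 + 2 · -3 = -4
  Term 3 contributes -1 + 3 · -3 = -10
  Term 4 contributes 4 + 4 · -3 = -8
p(-3) = ⊕ of these = min[6, -6, -4, -10, -8] = -10.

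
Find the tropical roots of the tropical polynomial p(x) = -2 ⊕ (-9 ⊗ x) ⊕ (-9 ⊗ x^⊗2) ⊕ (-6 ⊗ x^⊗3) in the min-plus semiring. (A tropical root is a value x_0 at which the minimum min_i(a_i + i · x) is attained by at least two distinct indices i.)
Roots: {-3, 0, 7}

Each tropical root is a break point of the lower envelope of the lines y = a_i + i · x (there are 4 lines, with slopes 0, 1, ..., 3). Only the lines that attain the minimum somewhere contribute to roots; other lines are dominated. Here the surviving (envelope) indices are i = 3, i = 2, i = 1, i = 0.
Intersections between consecutive envelope lines give the roots: for adjacent envelope indices i < j the intersection is x = (a_i − a_j) / (j − i). Reading off the sorted break points: {-3, 0, 7}.
Verification: at each break x_0, at least two indices attain the minimum of min_i(a_i + i · x_0).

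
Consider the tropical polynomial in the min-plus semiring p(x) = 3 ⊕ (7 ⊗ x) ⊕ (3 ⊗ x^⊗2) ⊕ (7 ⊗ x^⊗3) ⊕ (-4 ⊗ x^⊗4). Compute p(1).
p(1) = 0

A tropical monomial a ⊗ x^⊗i evaluates to a + i · x. Evaluating each term at x = 1:
  Term 0 contributes 3 + 0 · 1 = 3
  Term 1 contributes 7 + 1 · 1 = 8
  Term 2 contributes 3 + 2 · 1 = 5
  Term 3 contributes 7 + 3 · 1 = 10
  Term 4 contributes -4 + 4 · 1 = 0
p(1) = ⊕ of these = min[3, 8, 5, 10, 0] = 0.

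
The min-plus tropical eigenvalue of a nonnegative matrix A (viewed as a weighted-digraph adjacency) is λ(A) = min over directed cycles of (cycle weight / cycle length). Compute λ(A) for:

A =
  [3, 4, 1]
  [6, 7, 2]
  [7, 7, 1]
λ(A) = 1

Enumerate directed cycles and compute their means (weight / length). Sample:
  cycle 0 → 0: weight = 3, length = 1, mean = 3/1 ≈ 3.000
  cycle 1 → 1: weight = 7, length = 1, mean = 7/1 ≈ 7.000
  cycle 2 → 2: weight = 1, length = 1, mean = 1/1 ≈ 1.000
  cycle 0 → 1 → 0: weight = 10, length = 2, mean = 10/2 ≈ 5.000
  cycle 0 → 2 → 0: weight = 8, length = 2, mean = 8/2 ≈ 4.000
  cycle 1 → 0 → 1: weight = 10, length = 2, mean = 10/2 ≈ 5.000
Minimum mean = 1.000, attained e.g. along the cycle 2 → 2 with weight 1 and length 1. So λ(A) = 1/1 = 1.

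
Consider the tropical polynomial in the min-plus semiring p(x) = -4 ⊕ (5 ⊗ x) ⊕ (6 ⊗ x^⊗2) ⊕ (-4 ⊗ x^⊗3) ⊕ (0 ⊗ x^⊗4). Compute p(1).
p(1) = -4

A tropical monomial a ⊗ x^⊗i evaluates to a + i · x. Evaluating each term at x = 1:
  Term 0 contributes -4 + 0 · 1 = -4
  Term 1 contributes 5 + 1 · 1 = 6
  Term 2 contributes 6 + 2 · 1 = 8
  Term 3 contributes -4 + 3 · 1 = -1
  Term 4 contributes 0 + 4 · 1 = 4
p(1) = ⊕ of these = min[-4, 6, 8, -1, 4] = -4.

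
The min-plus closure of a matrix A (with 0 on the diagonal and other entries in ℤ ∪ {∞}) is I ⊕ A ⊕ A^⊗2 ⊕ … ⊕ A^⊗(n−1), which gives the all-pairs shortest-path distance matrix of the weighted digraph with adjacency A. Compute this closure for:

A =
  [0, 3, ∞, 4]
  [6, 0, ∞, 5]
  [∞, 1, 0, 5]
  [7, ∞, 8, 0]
Closure =
  [0, 3, 12, 4]
  [6, 0, 13, 5]
  [7, 1, 0, 5]
  [7, 9, 8, 0]

This is the Floyd-Warshall all-pairs shortest-path computation. For each intermediate vertex k = 0, 1, …, 3, update dist[i][j] ← min(dist[i][j], dist[i][k] + dist[k][j]). The final matrix gives, for each (i, j), the minimum total weight of any directed path from i to j (possibly empty when i = j).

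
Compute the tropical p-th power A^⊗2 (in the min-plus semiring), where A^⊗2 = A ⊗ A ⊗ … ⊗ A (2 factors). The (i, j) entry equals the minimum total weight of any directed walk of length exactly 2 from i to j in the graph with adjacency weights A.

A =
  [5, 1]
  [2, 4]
A^⊗2 =
  [3, 5]
  [6, 3]

Each entry (A^⊗2)_ij equals the minimum over all length-2 walks i = v_0 → v_1 → … → v_2 = j of Σ_t A[v_t][v_{t+1}]. For example, for (i, j) = (0, 1) we minimise over 2 possible intermediate vertex sequences; the minimum is 5, attained along the walk 0 → 1 → 1.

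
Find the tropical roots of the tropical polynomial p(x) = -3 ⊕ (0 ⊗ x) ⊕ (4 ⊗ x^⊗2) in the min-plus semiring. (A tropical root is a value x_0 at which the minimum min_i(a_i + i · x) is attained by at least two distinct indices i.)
Roots: {-4, -3}

Each tropical root is a break point of the lower envelope of the lines y = a_i + i · x (there are 3 lines, with slopes 0, 1, ..., 2). Only the lines that attain the minimum somewhere contribute to roots; other lines are dominated. Here the surviving (envelope) indices are i = 2, i = 1, i = 0.
Intersections between consecutive envelope lines give the roots: for adjacent envelope indices i < j the intersection is x = (a_i − a_j) / (j − i). Reading off the sorted break points: {-4, -3}.
Verification: at each break x_0, at least two indices attain the minimum of min_i(a_i + i · x_0).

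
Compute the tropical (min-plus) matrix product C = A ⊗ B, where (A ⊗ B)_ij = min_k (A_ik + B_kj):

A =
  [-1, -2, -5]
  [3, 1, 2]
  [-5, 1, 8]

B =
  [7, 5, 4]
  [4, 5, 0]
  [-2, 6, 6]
A ⊗ B =
  [-7, 1, -2]
  [0, 6, 1]
  [2, 0, -1]

Apply the min-plus product entry-by-entry:
  C[0][0] = min over k of (A[0][0] + B[0][0] = -1 + 7 = 6, A[0][1] + B[1][0] = -2 + 4 = 2, A[0][2] + B[2][0] = -5 + -2 = -7) = -7 (attained at k = 2)
  C[0][1] = min over k of (A[0][0] + B[0][1] = -1 + 5 = 4, A[0][1] + B[1][1] = -2 + 5 = 3, A[0][2] + B[2][1] = -5 + 6 = 1) = 1 (attained at k = 2)
  C[0][2] = min over k of (A[0][0] + B[0][2] = -1 + 4 = 3, A[0][1] + B[1][2] = -2 + 0 = -2, A[0][2] + B[2][2] = -5 + 6 = 1) = -2 (attained at k = 1)
  C[1][0] = min over k of (A[1][0] + B[0][0] = 3 + 7 = 10, A[1][1] + B[1][0] = 1 + 4 = 5, A[1][2] + B[2][0] = 2 + -2 = 0) = 0 (attained at k = 2)
  C[1][1] = min over k of (A[1][0] + B[0][1] = 3 + 5 = 8, A[1][1] + B[1][1] = 1 + 5 = 6, A[1][2] + B[2][1] = 2 + 6 = 8) = 6 (attained at k = 1)
  C[1][2] = min over k of (A[1][0] + B[0][2] = 3 + 4 = 7, A[1][1] + B[1][2] = 1 + 0 = 1, A[1][2] + B[2][2] = 2 + 6 = 8) = 1 (attained at k = 1)
  C[2][0] = min over k of (A[2][0] + B[0][0] = -5 + 7 = 2, A[2][1] + B[1][0] = 1 + 4 = 5, A[2][2] + B[2][0] = 8 + -2 = 6) = 2 (attained at k = 0)
  C[2][1] = min over k of (A[2][0] + B[0][1] = -5 + 5 = 0, A[2][1] + B[1][1] = 1 + 5 = 6, A[2][2] + B[2][1] = 8 + 6 = 14) = 0 (attained at k = 0)
  C[2][2] = min over k of (A[2][0] + B[0][2] = -5 + 4 = -1, A[2][1] + B[1][2] = 1 + 0 = 1, A[2][2] + B[2][2] = 8 + 6 = 14) = -1 (attained at k = 0)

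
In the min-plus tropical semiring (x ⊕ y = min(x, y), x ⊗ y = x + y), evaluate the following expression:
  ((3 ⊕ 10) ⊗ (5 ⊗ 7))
((3 ⊕ 10) ⊗ (5 ⊗ 7)) = 15

Expand innermost to outermost. Recall ⊕ takes the minimum of its arguments and ⊗ takes their sum. Working out the expression ((3 ⊕ 10) ⊗ (5 ⊗ 7)) gives 15.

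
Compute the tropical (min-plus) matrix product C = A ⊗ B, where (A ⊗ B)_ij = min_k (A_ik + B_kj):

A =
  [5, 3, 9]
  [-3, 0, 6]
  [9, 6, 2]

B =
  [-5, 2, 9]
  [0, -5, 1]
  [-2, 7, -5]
A ⊗ B =
  [0, -2, 4]
  [-8, -5, 1]
  [0, 1, -3]

Apply the min-plus product entry-by-entry:
  C[0][0] = min over k of (A[0][0] + B[0][0] = 5 + -5 = 0, A[0][1] + B[1][0] = 3 + 0 = 3, A[0][2] + B[2][0] = 9 + -2 = 7) = 0 (attained at k = 0)
  C[0][1] = min over k of (A[0][0] + B[0][1] = 5 + 2 = 7, A[0][1] + B[1][1] = 3 + -5 = -2, A[0][2] + B[2][1] = 9 + 7 = 16) = -2 (attained at k = 1)
  C[0][2] = min over k of (A[0][0] + B[0][2] = 5 + 9 = 14, A[0][1] + B[1][2] = 3 + 1 = 4, A[0][2] + B[2][2] = 9 + -5 = 4) = 4 (attained at k = 1)
  C[1][0] = min over k of (A[1][0] + B[0][0] = -3 + -5 = -8, A[1][1] + B[1][0] = 0 + 0 = 0, A[1][2] + B[2][0] = 6 + -2 = 4) = -8 (attained at k = 0)
  C[1][1] = min over k of (A[1][0] + B[0][1] = -3 + 2 = -1, A[1][1] + B[1][1] = 0 + -5 = -5, A[1][2] + B[2][1] = 6 + 7 = 13) = -5 (attained at k = 1)
  C[1][2] = min over k of (A[1][0] + B[0][2] = -3 + 9 = 6, A[1][1] + B[1][2] = 0 + 1 = 1, A[1][2] + B[2][2] = 6 + -5 = 1) = 1 (attained at k = 1)
  C[2][0] = min over k of (A[2][0] + B[0][0] = 9 + -5 = 4, A[2][1] + B[1][0] = 6 + 0 = 6, A[2][2] + B[2][0] = 2 + -2 = 0) = 0 (attained at k = 2)
  C[2][1] = min over k of (A[2][0] + B[0][1] = 9 + 2 = 11, A[2][1] + B[1][1] = 6 + -5 = 1, A[2][2] + B[2][1] = 2 + 7 = 9) = 1 (attained at k = 1)
  C[2][2] = min over k of (A[2][0] + B[0][2] = 9 + 9 = 18, A[2][1] + B[1][2] = 6 + 1 = 7, A[2][2] + B[2][2] = 2 + -5 = -3) = -3 (attained at k = 2)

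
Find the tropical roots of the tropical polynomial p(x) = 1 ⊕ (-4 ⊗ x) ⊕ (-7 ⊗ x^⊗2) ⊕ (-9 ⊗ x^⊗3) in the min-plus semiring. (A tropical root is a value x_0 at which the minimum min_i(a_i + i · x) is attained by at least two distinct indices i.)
Roots: {2, 3, 5}

Each tropical root is a break point of the lower envelope of the lines y = a_i + i · x (there are 4 lines, with slopes 0, 1, ..., 3). Only the lines that attain the minimum somewhere contribute to roots; other lines are dominated. Here the surviving (envelope) indices are i = 3, i = 2, i = 1, i = 0.
Intersections between consecutive envelope lines give the roots: for adjacent envelope indices i < j the intersection is x = (a_i − a_j) / (j − i). Reading off the sorted break points: {2, 3, 5}.
Verification: at each break x_0, at least two indices attain the minimum of min_i(a_i + i · x_0).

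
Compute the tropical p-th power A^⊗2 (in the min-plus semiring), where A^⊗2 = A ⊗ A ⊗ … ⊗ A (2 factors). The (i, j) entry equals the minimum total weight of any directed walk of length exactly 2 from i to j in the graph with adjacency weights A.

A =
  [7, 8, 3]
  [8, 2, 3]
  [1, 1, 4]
A^⊗2 =
  [4, 4, 7]
  [4, 4, 5]
  [5, 3, 4]

Each entry (A^⊗2)_ij equals the minimum over all length-2 walks i = v_0 → v_1 → … → v_2 = j of Σ_t A[v_t][v_{t+1}]. For example, for (i, j) = (0, 2) we minimise over 3 possible intermediate vertex sequences; the minimum is 7, attained along the walk 0 → 2 → 2.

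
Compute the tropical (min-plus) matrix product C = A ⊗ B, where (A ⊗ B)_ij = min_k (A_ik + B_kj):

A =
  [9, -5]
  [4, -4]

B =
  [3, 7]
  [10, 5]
A ⊗ B =
  [5, 0]
  [6, 1]

Apply the min-plus product entry-by-entry:
  C[0][0] = min over k of (A[0][0] + B[0][0] = 9 + 3 = 12, A[0][1] + B[1][0] = -5 + 10 = 5) = 5 (attained at k = 1)
  C[0][1] = min over k of (A[0][0] + B[0][1] = 9 + 7 = 16, A[0][1] + B[1][1] = -5 + 5 = 0) = 0 (attained at k = 1)
  C[1][0] = min over k of (A[1][0] + B[0][0] = 4 + 3 = 7, A[1][1] + B[1][0] = -4 + 10 = 6) = 6 (attained at k = 1)
  C[1][1] = min over k of (A[1][0] + B[0][1] = 4 + 7 = 11, A[1][1] + B[1][1] = -4 + 5 = 1) = 1 (attained at k = 1)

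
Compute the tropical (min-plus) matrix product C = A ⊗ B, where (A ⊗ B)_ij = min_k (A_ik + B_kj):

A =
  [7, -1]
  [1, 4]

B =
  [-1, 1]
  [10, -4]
A ⊗ B =
  [6, -5]
  [0, 0]

Apply the min-plus product entry-by-entry:
  C[0][0] = min over k of (A[0][0] + B[0][0] = 7 + -1 = 6, A[0][1] + B[1][0] = -1 + 10 = 9) = 6 (attained at k = 0)
  C[0][1] = min over k of (A[0][0] + B[0][1] = 7 + 1 = 8, A[0][1] + B[1][1] = -1 + -4 = -5) = -5 (attained at k = 1)
  C[1][0] = min over k of (A[1][0] + B[0][0] = 1 + -1 = 0, A[1][1] + B[1][0] = 4 + 10 = 14) = 0 (attained at k = 0)
  C[1][1] = min over k of (A[1][0] + B[0][1] = 1 + 1 = 2, A[1][1] + B[1][1] = 4 + -4 = 0) = 0 (attained at k = 1)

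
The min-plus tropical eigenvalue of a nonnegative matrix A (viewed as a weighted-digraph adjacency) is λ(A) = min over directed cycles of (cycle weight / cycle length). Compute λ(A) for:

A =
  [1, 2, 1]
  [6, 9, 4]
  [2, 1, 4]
λ(A) = 1

Enumerate directed cycles and compute their means (weight / length). Sample:
  cycle 0 → 0: weight = 1, length = 1, mean = 1/1 ≈ 1.000
  cycle 1 → 1: weight = 9, length = 1, mean = 9/1 ≈ 9.000
  cycle 2 → 2: weight = 4, length = 1, mean = 4/1 ≈ 4.000
  cycle 0 → 1 → 0: weight = 8, length = 2, mean = 8/2 ≈ 4.000
  cycle 0 → 2 → 0: weight = 3, length = 2, mean = 3/2 ≈ 1.500
  cycle 1 → 0 → 1: weight = 8, length = 2, mean = 8/2 ≈ 4.000
Minimum mean = 1.000, attained e.g. along the cycle 0 → 0 with weight 1 and length 1. So λ(A) = 1/1 = 1.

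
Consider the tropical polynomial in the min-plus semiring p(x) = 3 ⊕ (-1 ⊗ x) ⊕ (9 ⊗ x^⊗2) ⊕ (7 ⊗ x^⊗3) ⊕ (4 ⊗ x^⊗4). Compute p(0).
p(0) = -1

A tropical monomial a ⊗ x^⊗i evaluates to a + i · x. Evaluating each term at x = 0:
  Term 0 contributes 3 + 0 · 0 = 3
  Term 1 contributes -1 + 1 · 0 = -1
  Term 2 contributes 9 + 2 · 0 = 9
  Term 3 contributes 7 + 3 · 0 = 7
  Term 4 contributes 4 + 4 · 0 = 4
p(0) = ⊕ of these = min[3, -1, 9, 7, 4] = -1.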